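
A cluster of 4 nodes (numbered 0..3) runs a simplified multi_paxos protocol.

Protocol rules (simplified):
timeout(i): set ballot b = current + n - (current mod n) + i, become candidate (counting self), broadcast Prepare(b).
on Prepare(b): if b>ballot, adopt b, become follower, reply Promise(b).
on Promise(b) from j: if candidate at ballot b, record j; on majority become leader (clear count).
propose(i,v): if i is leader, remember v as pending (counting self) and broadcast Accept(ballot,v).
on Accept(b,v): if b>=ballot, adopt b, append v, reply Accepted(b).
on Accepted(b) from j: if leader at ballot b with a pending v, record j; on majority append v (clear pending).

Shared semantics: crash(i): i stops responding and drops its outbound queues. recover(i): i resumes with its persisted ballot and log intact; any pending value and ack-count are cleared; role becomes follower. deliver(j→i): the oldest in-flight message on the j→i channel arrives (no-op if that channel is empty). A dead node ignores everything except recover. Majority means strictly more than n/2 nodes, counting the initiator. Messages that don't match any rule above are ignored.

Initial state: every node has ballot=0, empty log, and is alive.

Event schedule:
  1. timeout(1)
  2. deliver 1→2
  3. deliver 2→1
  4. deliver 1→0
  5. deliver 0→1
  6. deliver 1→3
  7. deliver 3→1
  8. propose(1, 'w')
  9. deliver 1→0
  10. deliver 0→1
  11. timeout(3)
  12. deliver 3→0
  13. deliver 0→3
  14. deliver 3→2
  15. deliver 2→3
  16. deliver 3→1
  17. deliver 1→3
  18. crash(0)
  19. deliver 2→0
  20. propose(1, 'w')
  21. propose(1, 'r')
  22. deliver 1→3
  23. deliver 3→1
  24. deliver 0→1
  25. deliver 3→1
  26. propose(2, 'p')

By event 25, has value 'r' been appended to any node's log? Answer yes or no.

no

e1 timeout(1): 1[cand,b=5,-]
e2 deliver 1→2: 2[foll,b=5,-]
e3 deliver 2→1: ·
e4 deliver 1→0: 0[foll,b=5,-]
e5 deliver 0→1: 1[lead,b=5,-]
e6 deliver 1→3: 3[foll,b=5,-]
e7 deliver 3→1: ·
e8 propose(1,'w'): ·
e9 deliver 1→0: 0[foll,b=5,w]
e10 deliver 0→1: ·
e11 timeout(3): 3[cand,b=11,-]
e12 deliver 3→0: 0[foll,b=11,w]
e13 deliver 0→3: ·
e14 deliver 3→2: 2[foll,b=11,-]
e15 deliver 2→3: 3[lead,b=11,-]
e16 deliver 3→1: 1[foll,b=11,-]
e17 deliver 1→3: ·
e18 crash(0): 0[✗foll,b=11,w]
e19 deliver 2→0: ·
e20 propose(1,'w'): ·
e21 propose(1,'r'): ·
e22 deliver 1→3: ·
e23 deliver 3→1: ·
e24 deliver 0→1: ·
e25 deliver 3→1: ·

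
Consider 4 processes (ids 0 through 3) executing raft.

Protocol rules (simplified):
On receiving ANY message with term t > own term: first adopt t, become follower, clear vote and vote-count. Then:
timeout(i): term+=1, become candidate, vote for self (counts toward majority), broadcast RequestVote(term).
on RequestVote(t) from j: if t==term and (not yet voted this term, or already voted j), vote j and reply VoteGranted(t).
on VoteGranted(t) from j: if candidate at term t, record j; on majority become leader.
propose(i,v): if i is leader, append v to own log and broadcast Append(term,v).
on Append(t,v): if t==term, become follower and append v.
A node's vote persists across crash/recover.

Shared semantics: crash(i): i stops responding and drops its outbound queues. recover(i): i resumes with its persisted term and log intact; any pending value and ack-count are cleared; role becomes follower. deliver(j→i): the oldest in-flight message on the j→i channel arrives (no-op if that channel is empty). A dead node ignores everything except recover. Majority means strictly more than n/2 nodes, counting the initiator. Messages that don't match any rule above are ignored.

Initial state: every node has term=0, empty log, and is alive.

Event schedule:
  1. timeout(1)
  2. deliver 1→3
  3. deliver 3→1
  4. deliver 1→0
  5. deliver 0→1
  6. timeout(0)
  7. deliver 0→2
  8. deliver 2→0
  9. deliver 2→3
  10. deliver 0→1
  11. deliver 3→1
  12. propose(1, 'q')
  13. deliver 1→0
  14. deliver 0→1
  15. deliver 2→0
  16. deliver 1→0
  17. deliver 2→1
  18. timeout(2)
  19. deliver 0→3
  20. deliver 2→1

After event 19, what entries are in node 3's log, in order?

1. timeout(1):  <1:cand t1 ->
2. deliver 1→3:  <3:foll t1 ->
3. deliver 3→1:  nop
4. deliver 1→0:  <0:foll t1 ->
5. deliver 0→1:  <1:lead t1 ->
6. timeout(0):  <0:cand t2 ->
7. deliver 0→2:  <2:foll t2 ->
8. deliver 2→0:  nop
9. deliver 2→3:  nop
10. deliver 0→1:  <1:foll t2 ->
11. deliver 3→1:  nop
12. propose(1,'q'):  nop
13. deliver 1→0:  <0:lead t2 ->
14. deliver 0→1:  nop
15. deliver 2→0:  nop
16. deliver 1→0:  nop
17. deliver 2→1:  nop
18. timeout(2):  <2:cand t3 ->
19. deliver 0→3:  <3:foll t2 ->

empty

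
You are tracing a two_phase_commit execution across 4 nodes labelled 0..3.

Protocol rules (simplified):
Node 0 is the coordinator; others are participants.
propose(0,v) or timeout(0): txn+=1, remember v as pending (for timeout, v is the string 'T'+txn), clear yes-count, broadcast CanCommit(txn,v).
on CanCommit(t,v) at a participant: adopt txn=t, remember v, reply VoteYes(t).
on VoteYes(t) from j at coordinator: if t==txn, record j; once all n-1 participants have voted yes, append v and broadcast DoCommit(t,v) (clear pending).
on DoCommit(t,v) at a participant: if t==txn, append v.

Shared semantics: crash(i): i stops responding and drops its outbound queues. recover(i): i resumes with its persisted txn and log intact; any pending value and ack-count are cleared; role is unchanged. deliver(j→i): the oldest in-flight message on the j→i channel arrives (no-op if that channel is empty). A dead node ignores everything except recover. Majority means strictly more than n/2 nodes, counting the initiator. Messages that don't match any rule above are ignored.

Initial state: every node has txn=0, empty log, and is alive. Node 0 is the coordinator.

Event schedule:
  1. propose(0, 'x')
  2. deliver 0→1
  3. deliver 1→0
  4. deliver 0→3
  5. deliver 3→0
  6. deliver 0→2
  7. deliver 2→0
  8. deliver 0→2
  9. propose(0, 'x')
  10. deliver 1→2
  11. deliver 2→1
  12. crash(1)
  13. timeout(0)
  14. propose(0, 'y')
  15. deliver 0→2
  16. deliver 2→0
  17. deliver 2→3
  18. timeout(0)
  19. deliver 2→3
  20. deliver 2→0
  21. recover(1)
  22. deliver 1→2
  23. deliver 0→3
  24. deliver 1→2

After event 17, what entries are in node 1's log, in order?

e1 propose(0,'x'): 0[coor,t=1,-]
e2 deliver 0→1: 1[part,t=1,-]
e3 deliver 1→0: ·
e4 deliver 0→3: 3[part,t=1,-]
e5 deliver 3→0: ·
e6 deliver 0→2: 2[part,t=1,-]
e7 deliver 2→0: 0[coor,t=1,x]
e8 deliver 0→2: 2[part,t=1,x]
e9 propose(0,'x'): 0[coor,t=2,x]
e10 deliver 1→2: ·
e11 deliver 2→1: ·
e12 crash(1): 1[✗part,t=1,-]
e13 timeout(0): 0[coor,t=3,x]
e14 propose(0,'y'): 0[coor,t=4,x]
e15 deliver 0→2: 2[part,t=2,x]
e16 deliver 2→0: ·
e17 deliver 2→3: ·

empty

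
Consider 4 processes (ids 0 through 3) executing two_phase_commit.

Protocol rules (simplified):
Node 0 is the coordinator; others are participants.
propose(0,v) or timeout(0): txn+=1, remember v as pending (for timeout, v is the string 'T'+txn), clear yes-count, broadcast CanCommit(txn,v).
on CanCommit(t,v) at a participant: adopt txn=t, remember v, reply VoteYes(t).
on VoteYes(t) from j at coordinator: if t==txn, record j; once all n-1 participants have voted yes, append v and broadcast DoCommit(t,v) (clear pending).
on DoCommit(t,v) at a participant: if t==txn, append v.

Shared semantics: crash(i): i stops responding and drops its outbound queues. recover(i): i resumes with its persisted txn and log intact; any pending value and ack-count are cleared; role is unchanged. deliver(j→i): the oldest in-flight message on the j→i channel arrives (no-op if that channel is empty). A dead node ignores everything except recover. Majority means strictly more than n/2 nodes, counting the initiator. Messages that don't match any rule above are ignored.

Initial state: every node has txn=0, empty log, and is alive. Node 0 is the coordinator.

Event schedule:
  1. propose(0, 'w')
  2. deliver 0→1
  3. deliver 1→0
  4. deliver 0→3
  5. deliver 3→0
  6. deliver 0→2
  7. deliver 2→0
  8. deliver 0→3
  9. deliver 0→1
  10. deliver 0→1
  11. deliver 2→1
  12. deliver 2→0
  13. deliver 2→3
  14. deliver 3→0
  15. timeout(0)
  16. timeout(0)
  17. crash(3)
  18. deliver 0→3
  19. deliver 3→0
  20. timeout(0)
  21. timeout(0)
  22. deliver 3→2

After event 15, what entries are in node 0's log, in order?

[1] propose(0,'w') → N0(coor t1 [-])
[2] deliver 0→1 → N1(part t1 [-])
[3] deliver 1→0 → ∅
[4] deliver 0→3 → N3(part t1 [-])
[5] deliver 3→0 → ∅
[6] deliver 0→2 → N2(part t1 [-])
[7] deliver 2→0 → N0(coor t1 [w])
[8] deliver 0→3 → N3(part t1 [w])
[9] deliver 0→1 → N1(part t1 [w])
[10] deliver 0→1 → ∅
[11] deliver 2→1 → ∅
[12] deliver 2→0 → ∅
[13] deliver 2→3 → ∅
[14] deliver 3→0 → ∅
[15] timeout(0) → N0(coor t2 [w])

w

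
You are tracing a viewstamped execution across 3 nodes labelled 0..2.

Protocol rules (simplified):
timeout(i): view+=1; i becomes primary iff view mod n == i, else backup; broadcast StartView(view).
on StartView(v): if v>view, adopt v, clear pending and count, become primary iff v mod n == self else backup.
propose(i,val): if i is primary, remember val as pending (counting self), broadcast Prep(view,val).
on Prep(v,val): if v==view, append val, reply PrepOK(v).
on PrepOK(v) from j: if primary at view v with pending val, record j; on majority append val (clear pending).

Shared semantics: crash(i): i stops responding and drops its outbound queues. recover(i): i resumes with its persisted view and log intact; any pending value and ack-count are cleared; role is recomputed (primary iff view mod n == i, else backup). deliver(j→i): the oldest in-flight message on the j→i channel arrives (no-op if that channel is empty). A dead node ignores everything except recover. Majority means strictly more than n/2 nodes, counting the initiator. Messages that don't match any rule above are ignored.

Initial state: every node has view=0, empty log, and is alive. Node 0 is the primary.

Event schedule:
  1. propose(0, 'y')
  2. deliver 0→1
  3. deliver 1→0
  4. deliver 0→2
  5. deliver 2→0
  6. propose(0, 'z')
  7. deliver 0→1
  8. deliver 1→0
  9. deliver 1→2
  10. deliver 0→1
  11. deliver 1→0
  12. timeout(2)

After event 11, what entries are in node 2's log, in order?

y

[1] propose(0,'y') → ∅
[2] deliver 0→1 → N1(back v0 [y])
[3] deliver 1→0 → N0(prim v0 [y])
[4] deliver 0→2 → N2(back v0 [y])
[5] deliver 2→0 → ∅
[6] propose(0,'z') → ∅
[7] deliver 0→1 → N1(back v0 [y,z])
[8] deliver 1→0 → N0(prim v0 [y,z])
[9] deliver 1→2 → ∅
[10] deliver 0→1 → ∅
[11] deliver 1→0 → ∅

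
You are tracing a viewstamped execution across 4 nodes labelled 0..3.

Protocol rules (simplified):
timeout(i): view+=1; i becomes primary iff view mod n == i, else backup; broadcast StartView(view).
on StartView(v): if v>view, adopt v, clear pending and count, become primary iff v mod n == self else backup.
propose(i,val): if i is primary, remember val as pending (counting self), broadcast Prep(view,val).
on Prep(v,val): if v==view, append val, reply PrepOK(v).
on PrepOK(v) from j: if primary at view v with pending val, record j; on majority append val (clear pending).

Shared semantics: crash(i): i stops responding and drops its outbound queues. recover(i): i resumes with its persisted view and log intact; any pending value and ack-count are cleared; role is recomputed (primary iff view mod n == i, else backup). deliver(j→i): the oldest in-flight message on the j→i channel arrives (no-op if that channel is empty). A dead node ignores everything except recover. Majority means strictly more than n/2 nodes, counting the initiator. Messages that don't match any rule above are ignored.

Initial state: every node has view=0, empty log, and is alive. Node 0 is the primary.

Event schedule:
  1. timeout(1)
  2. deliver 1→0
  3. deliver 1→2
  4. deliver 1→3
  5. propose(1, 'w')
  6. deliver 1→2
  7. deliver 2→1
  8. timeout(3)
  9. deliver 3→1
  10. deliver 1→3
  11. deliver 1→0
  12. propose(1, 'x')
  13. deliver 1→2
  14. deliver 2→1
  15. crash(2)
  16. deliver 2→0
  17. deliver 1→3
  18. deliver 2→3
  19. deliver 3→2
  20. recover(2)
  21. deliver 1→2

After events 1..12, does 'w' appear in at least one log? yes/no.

step 1 timeout(1): 1={prim,v=1,log=-}
step 2 deliver 1→0: 0={back,v=1,log=-}
step 3 deliver 1→2: 2={back,v=1,log=-}
step 4 deliver 1→3: 3={back,v=1,log=-}
step 5 propose(1,'w'): —
step 6 deliver 1→2: 2={back,v=1,log=w}
step 7 deliver 2→1: —
step 8 timeout(3): 3={back,v=2,log=-}
step 9 deliver 3→1: 1={back,v=2,log=-}
step 10 deliver 1→3: —
step 11 deliver 1→0: 0={back,v=1,log=w}
step 12 propose(1,'x'): —

yes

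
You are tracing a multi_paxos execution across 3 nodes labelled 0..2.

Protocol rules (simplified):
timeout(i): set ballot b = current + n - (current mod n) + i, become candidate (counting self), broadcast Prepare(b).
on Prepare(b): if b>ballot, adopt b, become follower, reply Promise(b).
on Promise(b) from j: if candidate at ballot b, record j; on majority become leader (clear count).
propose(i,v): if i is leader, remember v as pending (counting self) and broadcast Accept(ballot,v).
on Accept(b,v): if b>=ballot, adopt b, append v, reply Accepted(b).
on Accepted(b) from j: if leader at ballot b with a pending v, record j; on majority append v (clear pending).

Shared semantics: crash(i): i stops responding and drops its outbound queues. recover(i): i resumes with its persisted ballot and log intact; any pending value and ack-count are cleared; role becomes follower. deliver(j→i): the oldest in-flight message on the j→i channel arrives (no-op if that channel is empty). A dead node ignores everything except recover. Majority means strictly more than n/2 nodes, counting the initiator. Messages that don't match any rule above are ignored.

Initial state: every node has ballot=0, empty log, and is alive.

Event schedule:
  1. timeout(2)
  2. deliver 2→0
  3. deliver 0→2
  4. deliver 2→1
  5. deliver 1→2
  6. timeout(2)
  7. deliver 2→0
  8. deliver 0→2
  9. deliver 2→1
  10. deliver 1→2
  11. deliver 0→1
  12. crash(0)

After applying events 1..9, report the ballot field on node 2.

step 1 timeout(2): 2={cand,b=5,log=-}
step 2 deliver 2→0: 0={foll,b=5,log=-}
step 3 deliver 0→2: 2={lead,b=5,log=-}
step 4 deliver 2→1: 1={foll,b=5,log=-}
step 5 deliver 1→2: —
step 6 timeout(2): 2={cand,b=8,log=-}
step 7 deliver 2→0: 0={foll,b=8,log=-}
step 8 deliver 0→2: 2={lead,b=8,log=-}
step 9 deliver 2→1: 1={foll,b=8,log=-}

8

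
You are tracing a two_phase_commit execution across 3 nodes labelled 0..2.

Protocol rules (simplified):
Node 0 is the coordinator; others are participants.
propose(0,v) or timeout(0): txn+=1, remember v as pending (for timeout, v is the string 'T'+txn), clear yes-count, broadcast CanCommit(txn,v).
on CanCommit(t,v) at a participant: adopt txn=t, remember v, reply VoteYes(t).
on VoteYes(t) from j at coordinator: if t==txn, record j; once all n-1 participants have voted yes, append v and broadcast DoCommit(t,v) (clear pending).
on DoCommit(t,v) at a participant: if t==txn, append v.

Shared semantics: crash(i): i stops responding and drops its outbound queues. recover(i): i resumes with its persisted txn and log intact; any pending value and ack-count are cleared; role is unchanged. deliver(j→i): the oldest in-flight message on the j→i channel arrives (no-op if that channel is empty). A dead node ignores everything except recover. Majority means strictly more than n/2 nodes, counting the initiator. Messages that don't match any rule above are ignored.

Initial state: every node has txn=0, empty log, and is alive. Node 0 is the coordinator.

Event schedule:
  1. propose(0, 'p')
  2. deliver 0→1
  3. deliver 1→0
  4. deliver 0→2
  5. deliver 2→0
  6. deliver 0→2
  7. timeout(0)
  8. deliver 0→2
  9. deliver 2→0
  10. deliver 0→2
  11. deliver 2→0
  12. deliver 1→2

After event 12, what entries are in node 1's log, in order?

e1 propose(0,'p'): 0[coor,t=1,-]
e2 deliver 0→1: 1[part,t=1,-]
e3 deliver 1→0: ·
e4 deliver 0→2: 2[part,t=1,-]
e5 deliver 2→0: 0[coor,t=1,p]
e6 deliver 0→2: 2[part,t=1,p]
e7 timeout(0): 0[coor,t=2,p]
e8 deliver 0→2: 2[part,t=2,p]
e9 deliver 2→0: ·
e10 deliver 0→2: ·
e11 deliver 2→0: ·
e12 deliver 1→2: ·

empty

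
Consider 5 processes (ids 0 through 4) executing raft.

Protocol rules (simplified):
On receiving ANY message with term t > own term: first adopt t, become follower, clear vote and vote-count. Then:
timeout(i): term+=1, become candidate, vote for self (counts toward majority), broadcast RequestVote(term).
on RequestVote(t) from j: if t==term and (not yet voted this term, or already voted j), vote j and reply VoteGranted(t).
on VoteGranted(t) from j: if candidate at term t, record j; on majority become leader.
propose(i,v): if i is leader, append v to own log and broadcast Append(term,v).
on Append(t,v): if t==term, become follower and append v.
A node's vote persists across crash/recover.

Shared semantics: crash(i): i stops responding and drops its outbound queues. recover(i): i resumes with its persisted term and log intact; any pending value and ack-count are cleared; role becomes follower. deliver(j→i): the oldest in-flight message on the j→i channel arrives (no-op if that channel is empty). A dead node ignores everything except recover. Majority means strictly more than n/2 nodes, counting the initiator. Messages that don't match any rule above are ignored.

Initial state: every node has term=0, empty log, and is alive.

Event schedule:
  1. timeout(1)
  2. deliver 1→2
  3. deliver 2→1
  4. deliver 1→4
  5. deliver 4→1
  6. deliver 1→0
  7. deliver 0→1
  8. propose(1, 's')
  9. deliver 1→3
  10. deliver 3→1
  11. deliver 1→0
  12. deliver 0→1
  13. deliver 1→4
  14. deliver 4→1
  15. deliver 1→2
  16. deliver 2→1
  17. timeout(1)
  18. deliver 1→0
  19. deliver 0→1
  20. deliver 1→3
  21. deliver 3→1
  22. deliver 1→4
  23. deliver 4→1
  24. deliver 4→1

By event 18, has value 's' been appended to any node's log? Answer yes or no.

after 1 — timeout(1): n1:cand/t1/[-]
after 2 — deliver 1→2: n2:foll/t1/[-]
after 3 — deliver 2→1: ·
after 4 — deliver 1→4: n4:foll/t1/[-]
after 5 — deliver 4→1: n1:lead/t1/[-]
after 6 — deliver 1→0: n0:foll/t1/[-]
after 7 — deliver 0→1: ·
after 8 — propose(1,'s'): n1:lead/t1/[s]
after 9 — deliver 1→3: n3:foll/t1/[-]
after 10 — deliver 3→1: ·
after 11 — deliver 1→0: n0:foll/t1/[s]
after 12 — deliver 0→1: ·
after 13 — deliver 1→4: n4:foll/t1/[s]
after 14 — deliver 4→1: ·
after 15 — deliver 1→2: n2:foll/t1/[s]
after 16 — deliver 2→1: ·
after 17 — timeout(1): n1:cand/t2/[s]
after 18 — deliver 1→0: n0:foll/t2/[s]

yes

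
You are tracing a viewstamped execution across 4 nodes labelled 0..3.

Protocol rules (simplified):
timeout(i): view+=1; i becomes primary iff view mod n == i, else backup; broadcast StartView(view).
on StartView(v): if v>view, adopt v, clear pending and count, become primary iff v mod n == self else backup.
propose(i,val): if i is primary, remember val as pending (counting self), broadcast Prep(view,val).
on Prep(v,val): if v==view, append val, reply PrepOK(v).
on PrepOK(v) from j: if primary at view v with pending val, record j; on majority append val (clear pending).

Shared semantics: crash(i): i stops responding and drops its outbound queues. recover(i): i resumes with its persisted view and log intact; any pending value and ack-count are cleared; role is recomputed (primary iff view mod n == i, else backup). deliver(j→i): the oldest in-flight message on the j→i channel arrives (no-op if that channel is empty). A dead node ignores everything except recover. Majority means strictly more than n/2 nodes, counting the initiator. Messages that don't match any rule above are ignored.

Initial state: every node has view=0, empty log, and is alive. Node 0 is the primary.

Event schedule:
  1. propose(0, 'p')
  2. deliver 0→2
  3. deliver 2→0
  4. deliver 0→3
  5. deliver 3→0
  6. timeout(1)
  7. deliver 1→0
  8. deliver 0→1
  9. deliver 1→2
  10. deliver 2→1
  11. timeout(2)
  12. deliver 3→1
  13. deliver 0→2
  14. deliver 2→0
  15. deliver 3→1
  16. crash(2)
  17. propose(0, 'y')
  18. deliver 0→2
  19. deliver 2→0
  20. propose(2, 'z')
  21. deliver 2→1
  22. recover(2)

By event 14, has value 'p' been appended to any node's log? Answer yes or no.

e1 propose(0,'p'): ·
e2 deliver 0→2: 2[back,v=0,p]
e3 deliver 2→0: ·
e4 deliver 0→3: 3[back,v=0,p]
e5 deliver 3→0: 0[prim,v=0,p]
e6 timeout(1): 1[prim,v=1,-]
e7 deliver 1→0: 0[back,v=1,p]
e8 deliver 0→1: ·
e9 deliver 1→2: 2[back,v=1,p]
e10 deliver 2→1: ·
e11 timeout(2): 2[prim,v=2,p]
e12 deliver 3→1: ·
e13 deliver 0→2: ·
e14 deliver 2→0: 0[back,v=2,p]

yes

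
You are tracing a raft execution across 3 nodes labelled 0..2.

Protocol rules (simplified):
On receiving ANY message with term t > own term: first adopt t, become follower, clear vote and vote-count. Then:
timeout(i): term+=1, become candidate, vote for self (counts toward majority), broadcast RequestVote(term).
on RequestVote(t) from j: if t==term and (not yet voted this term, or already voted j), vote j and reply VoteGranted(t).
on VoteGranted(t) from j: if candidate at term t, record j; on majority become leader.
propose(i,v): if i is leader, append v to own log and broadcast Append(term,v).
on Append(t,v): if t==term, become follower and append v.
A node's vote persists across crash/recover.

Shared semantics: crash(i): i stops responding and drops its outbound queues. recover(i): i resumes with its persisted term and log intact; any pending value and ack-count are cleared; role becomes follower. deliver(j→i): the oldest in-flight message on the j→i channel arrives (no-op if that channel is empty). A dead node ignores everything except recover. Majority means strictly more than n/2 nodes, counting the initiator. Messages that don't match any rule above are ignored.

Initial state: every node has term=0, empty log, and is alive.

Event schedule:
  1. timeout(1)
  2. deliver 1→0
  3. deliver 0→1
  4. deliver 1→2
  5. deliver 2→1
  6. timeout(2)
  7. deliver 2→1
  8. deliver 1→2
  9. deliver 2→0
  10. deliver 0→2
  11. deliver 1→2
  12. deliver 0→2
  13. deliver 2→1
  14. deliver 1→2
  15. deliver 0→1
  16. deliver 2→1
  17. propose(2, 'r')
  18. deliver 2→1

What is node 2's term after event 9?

1. timeout(1):  <1:cand t1 ->
2. deliver 1→0:  <0:foll t1 ->
3. deliver 0→1:  <1:lead t1 ->
4. deliver 1→2:  <2:foll t1 ->
5. deliver 2→1:  nop
6. timeout(2):  <2:cand t2 ->
7. deliver 2→1:  <1:foll t2 ->
8. deliver 1→2:  <2:lead t2 ->
9. deliver 2→0:  <0:foll t2 ->

2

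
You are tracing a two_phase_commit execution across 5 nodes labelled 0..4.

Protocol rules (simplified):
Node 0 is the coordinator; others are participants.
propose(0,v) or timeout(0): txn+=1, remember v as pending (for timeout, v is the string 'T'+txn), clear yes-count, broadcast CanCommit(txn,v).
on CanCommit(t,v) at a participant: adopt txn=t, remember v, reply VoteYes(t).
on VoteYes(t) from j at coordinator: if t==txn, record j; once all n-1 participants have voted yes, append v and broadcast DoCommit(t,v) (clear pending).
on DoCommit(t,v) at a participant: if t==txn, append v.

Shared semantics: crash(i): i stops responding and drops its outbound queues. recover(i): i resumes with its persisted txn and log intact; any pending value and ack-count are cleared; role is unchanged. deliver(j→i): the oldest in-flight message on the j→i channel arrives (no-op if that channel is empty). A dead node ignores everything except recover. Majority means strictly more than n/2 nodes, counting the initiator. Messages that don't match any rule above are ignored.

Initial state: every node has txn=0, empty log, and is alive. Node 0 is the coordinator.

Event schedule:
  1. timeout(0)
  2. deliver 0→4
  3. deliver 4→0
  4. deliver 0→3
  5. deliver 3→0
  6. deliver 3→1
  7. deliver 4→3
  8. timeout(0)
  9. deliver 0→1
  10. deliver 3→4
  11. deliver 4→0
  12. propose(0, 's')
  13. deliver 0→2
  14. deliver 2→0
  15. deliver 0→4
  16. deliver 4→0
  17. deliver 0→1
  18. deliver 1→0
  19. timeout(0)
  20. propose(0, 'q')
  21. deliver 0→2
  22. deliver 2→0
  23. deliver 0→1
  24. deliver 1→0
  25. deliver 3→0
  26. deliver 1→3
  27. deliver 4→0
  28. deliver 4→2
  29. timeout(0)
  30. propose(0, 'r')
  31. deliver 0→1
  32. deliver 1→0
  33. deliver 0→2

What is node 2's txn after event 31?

2

step 1 timeout(0): 0={coor,t=1,log=-}
step 2 deliver 0→4: 4={part,t=1,log=-}
step 3 deliver 4→0: —
step 4 deliver 0→3: 3={part,t=1,log=-}
step 5 deliver 3→0: —
step 6 deliver 3→1: —
step 7 deliver 4→3: —
step 8 timeout(0): 0={coor,t=2,log=-}
step 9 deliver 0→1: 1={part,t=1,log=-}
step 10 deliver 3→4: —
step 11 deliver 4→0: —
step 12 propose(0,'s'): 0={coor,t=3,log=-}
step 13 deliver 0→2: 2={part,t=1,log=-}
step 14 deliver 2→0: —
step 15 deliver 0→4: 4={part,t=2,log=-}
step 16 deliver 4→0: —
step 17 deliver 0→1: 1={part,t=2,log=-}
step 18 deliver 1→0: —
step 19 timeout(0): 0={coor,t=4,log=-}
step 20 propose(0,'q'): 0={coor,t=5,log=-}
step 21 deliver 0→2: 2={part,t=2,log=-}
step 22 deliver 2→0: —
step 23 deliver 0→1: 1={part,t=3,log=-}
step 24 deliver 1→0: —
step 25 deliver 3→0: —
step 26 deliver 1→3: —
step 27 deliver 4→0: —
step 28 deliver 4→2: —
step 29 timeout(0): 0={coor,t=6,log=-}
step 30 propose(0,'r'): 0={coor,t=7,log=-}
step 31 deliver 0→1: 1={part,t=4,log=-}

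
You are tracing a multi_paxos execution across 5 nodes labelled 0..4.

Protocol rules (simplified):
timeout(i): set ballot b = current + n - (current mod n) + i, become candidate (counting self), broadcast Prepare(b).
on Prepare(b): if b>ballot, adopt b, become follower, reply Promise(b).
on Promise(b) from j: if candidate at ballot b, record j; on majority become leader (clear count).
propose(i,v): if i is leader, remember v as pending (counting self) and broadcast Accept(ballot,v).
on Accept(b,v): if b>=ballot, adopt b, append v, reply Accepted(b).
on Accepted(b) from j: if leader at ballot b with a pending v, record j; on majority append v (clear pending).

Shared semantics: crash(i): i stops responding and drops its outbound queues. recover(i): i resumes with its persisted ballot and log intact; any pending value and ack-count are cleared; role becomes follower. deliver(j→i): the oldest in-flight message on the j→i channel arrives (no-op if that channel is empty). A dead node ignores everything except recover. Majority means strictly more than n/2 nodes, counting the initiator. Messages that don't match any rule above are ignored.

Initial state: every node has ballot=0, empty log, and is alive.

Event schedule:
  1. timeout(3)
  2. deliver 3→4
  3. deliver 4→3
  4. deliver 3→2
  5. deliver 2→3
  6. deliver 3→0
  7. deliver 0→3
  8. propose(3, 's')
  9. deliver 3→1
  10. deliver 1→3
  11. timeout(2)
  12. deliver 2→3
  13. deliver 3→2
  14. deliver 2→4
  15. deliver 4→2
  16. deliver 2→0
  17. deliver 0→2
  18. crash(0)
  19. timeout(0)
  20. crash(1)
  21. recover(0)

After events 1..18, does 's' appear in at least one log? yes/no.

no

[1] timeout(3) → N3(cand b8 [-])
[2] deliver 3→4 → N4(foll b8 [-])
[3] deliver 4→3 → ∅
[4] deliver 3→2 → N2(foll b8 [-])
[5] deliver 2→3 → N3(lead b8 [-])
[6] deliver 3→0 → N0(foll b8 [-])
[7] deliver 0→3 → ∅
[8] propose(3,'s') → ∅
[9] deliver 3→1 → N1(foll b8 [-])
[10] deliver 1→3 → ∅
[11] timeout(2) → N2(cand b12 [-])
[12] deliver 2→3 → N3(foll b12 [-])
[13] deliver 3→2 → ∅
[14] deliver 2→4 → N4(foll b12 [-])
[15] deliver 4→2 → ∅
[16] deliver 2→0 → N0(foll b12 [-])
[17] deliver 0→2 → N2(lead b12 [-])
[18] crash(0) → N0(✗foll b12 [-])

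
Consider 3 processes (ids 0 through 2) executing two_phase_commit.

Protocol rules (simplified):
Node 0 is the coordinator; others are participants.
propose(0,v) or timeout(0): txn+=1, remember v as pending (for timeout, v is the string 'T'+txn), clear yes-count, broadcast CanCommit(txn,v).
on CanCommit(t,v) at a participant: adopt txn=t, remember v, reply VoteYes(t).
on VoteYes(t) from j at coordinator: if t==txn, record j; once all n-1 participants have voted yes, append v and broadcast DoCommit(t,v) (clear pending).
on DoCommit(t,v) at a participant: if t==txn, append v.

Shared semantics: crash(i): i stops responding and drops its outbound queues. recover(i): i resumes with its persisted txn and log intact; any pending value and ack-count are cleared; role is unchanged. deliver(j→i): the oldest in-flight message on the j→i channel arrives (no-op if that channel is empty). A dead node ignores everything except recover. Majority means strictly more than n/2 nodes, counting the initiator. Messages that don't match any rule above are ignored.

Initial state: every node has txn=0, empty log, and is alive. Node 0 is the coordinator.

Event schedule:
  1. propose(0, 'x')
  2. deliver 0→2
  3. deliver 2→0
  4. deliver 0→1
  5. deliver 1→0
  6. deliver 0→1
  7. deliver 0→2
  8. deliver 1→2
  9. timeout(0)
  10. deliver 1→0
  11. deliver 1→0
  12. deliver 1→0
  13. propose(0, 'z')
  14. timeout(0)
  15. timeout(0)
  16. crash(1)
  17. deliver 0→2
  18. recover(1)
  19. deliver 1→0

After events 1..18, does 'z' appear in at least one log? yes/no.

step 1 propose(0,'x'): 0={coor,t=1,log=-}
step 2 deliver 0→2: 2={part,t=1,log=-}
step 3 deliver 2→0: —
step 4 deliver 0→1: 1={part,t=1,log=-}
step 5 deliver 1→0: 0={coor,t=1,log=x}
step 6 deliver 0→1: 1={part,t=1,log=x}
step 7 deliver 0→2: 2={part,t=1,log=x}
step 8 deliver 1→2: —
step 9 timeout(0): 0={coor,t=2,log=x}
step 10 deliver 1→0: —
step 11 deliver 1→0: —
step 12 deliver 1→0: —
step 13 propose(0,'z'): 0={coor,t=3,log=x}
step 14 timeout(0): 0={coor,t=4,log=x}
step 15 timeout(0): 0={coor,t=5,log=x}
step 16 crash(1): 1={✗part,t=1,log=x}
step 17 deliver 0→2: 2={part,t=2,log=x}
step 18 recover(1): 1={part,t=1,log=x}

no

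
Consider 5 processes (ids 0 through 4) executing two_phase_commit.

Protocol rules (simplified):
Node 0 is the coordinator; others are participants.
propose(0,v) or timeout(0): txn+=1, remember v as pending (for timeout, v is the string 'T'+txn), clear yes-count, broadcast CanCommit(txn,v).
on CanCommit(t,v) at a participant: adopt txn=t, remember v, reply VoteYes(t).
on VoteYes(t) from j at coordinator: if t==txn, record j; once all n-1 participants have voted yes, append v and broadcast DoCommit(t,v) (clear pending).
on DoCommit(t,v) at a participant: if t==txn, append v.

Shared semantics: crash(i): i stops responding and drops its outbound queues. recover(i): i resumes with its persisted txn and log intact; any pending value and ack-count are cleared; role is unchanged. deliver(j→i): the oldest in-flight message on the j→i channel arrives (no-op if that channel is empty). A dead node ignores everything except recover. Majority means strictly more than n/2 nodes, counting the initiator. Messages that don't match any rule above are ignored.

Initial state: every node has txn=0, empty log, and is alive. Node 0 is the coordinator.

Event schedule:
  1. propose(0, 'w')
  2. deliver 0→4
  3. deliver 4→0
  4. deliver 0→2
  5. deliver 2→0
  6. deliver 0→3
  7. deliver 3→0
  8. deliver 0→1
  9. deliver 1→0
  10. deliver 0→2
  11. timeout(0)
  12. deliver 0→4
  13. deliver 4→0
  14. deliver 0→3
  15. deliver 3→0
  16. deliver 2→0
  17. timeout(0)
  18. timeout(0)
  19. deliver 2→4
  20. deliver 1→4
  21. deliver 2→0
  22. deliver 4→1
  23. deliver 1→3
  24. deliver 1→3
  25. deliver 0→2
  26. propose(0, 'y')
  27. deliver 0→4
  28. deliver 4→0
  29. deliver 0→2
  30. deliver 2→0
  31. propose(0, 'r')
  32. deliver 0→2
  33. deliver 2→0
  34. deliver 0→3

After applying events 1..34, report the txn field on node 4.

[1] propose(0,'w') → N0(coor t1 [-])
[2] deliver 0→4 → N4(part t1 [-])
[3] deliver 4→0 → ∅
[4] deliver 0→2 → N2(part t1 [-])
[5] deliver 2→0 → ∅
[6] deliver 0→3 → N3(part t1 [-])
[7] deliver 3→0 → ∅
[8] deliver 0→1 → N1(part t1 [-])
[9] deliver 1→0 → N0(coor t1 [w])
[10] deliver 0→2 → N2(part t1 [w])
[11] timeout(0) → N0(coor t2 [w])
[12] deliver 0→4 → N4(part t1 [w])
[13] deliver 4→0 → ∅
[14] deliver 0→3 → N3(part t1 [w])
[15] deliver 3→0 → ∅
[16] deliver 2→0 → ∅
[17] timeout(0) → N0(coor t3 [w])
[18] timeout(0) → N0(coor t4 [w])
[19] deliver 2→4 → ∅
[20] deliver 1→4 → ∅
[21] deliver 2→0 → ∅
[22] deliver 4→1 → ∅
[23] deliver 1→3 → ∅
[24] deliver 1→3 → ∅
[25] deliver 0→2 → N2(part t2 [w])
[26] propose(0,'y') → N0(coor t5 [w])
[27] deliver 0→4 → N4(part t2 [w])
[28] deliver 4→0 → ∅
[29] deliver 0→2 → N2(part t3 [w])
[30] deliver 2→0 → ∅
[31] propose(0,'r') → N0(coor t6 [w])
[32] deliver 0→2 → N2(part t4 [w])
[33] deliver 2→0 → ∅
[34] deliver 0→3 → N3(part t2 [w])

2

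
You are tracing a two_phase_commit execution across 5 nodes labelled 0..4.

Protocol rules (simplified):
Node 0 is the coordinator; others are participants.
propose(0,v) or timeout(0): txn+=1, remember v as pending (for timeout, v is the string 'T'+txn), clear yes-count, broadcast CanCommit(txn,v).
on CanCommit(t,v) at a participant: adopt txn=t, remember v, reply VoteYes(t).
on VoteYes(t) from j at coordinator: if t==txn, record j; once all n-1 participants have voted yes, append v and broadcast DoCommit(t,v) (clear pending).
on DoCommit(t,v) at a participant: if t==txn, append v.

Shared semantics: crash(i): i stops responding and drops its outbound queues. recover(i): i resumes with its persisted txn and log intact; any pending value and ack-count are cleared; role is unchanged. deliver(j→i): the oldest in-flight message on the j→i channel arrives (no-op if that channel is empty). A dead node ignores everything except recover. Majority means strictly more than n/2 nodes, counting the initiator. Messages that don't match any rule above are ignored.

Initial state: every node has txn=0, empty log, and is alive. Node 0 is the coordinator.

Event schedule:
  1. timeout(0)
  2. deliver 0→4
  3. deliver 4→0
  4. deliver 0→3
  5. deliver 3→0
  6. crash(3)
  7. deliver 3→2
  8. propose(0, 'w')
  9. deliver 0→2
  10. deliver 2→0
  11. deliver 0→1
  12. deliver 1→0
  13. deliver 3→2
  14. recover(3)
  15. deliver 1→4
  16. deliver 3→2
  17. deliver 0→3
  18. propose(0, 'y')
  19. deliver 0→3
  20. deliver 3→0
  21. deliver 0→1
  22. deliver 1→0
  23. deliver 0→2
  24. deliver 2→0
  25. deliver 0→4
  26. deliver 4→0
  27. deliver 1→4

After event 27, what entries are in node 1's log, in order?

e1 timeout(0): 0[coor,t=1,-]
e2 deliver 0→4: 4[part,t=1,-]
e3 deliver 4→0: ·
e4 deliver 0→3: 3[part,t=1,-]
e5 deliver 3→0: ·
e6 crash(3): 3[✗part,t=1,-]
e7 deliver 3→2: ·
e8 propose(0,'w'): 0[coor,t=2,-]
e9 deliver 0→2: 2[part,t=1,-]
e10 deliver 2→0: ·
e11 deliver 0→1: 1[part,t=1,-]
e12 deliver 1→0: ·
e13 deliver 3→2: ·
e14 recover(3): 3[part,t=1,-]
e15 deliver 1→4: ·
e16 deliver 3→2: ·
e17 deliver 0→3: 3[part,t=2,-]
e18 propose(0,'y'): 0[coor,t=3,-]
e19 deliver 0→3: 3[part,t=3,-]
e20 deliver 3→0: ·
e21 deliver 0→1: 1[part,t=2,-]
e22 deliver 1→0: ·
e23 deliver 0→2: 2[part,t=2,-]
e24 deliver 2→0: ·
e25 deliver 0→4: 4[part,t=2,-]
e26 deliver 4→0: ·
e27 deliver 1→4: ·

empty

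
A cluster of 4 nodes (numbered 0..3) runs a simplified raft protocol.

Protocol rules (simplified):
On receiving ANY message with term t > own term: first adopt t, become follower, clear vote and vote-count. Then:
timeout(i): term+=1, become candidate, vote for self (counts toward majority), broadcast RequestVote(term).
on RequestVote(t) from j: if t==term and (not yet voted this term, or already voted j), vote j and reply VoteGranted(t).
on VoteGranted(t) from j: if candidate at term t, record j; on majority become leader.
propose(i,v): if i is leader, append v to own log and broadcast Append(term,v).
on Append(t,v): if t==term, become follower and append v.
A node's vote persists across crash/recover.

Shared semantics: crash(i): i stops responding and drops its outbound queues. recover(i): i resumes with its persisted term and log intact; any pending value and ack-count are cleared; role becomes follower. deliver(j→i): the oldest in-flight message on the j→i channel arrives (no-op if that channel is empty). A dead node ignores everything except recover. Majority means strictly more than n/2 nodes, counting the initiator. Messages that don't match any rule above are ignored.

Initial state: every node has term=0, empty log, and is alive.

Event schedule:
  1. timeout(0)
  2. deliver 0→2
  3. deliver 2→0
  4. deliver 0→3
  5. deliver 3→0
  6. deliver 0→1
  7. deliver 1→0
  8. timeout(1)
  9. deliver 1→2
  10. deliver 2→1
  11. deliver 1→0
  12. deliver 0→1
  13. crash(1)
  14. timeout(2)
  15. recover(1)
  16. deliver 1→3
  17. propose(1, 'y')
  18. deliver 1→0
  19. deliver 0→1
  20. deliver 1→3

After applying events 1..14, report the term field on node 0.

[1] timeout(0) → N0(cand t1 [-])
[2] deliver 0→2 → N2(foll t1 [-])
[3] deliver 2→0 → ∅
[4] deliver 0→3 → N3(foll t1 [-])
[5] deliver 3→0 → N0(lead t1 [-])
[6] deliver 0→1 → N1(foll t1 [-])
[7] deliver 1→0 → ∅
[8] timeout(1) → N1(cand t2 [-])
[9] deliver 1→2 → N2(foll t2 [-])
[10] deliver 2→1 → ∅
[11] deliver 1→0 → N0(foll t2 [-])
[12] deliver 0→1 → N1(lead t2 [-])
[13] crash(1) → N1(✗lead t2 [-])
[14] timeout(2) → N2(cand t3 [-])

2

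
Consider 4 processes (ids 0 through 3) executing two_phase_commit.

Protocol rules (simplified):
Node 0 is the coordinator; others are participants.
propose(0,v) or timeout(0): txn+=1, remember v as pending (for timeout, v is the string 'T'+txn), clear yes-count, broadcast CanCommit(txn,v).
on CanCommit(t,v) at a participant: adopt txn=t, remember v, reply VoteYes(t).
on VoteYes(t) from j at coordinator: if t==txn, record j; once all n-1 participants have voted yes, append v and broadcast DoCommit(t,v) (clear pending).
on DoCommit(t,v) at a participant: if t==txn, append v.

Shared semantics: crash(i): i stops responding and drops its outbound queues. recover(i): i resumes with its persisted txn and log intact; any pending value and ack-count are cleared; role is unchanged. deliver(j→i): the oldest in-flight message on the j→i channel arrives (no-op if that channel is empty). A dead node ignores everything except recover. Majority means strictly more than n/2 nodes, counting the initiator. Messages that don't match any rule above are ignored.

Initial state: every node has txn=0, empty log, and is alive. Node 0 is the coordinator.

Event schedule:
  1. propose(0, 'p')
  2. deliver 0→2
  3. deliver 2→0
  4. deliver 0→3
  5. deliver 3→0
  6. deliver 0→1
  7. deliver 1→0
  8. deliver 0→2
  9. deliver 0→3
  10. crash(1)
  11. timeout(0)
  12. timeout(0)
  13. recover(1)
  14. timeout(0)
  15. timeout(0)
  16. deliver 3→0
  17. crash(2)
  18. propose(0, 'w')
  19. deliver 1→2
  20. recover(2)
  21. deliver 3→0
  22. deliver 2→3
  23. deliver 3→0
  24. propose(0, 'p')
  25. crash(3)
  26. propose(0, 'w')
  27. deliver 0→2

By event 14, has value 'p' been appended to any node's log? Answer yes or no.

1. propose(0,'p'):  <0:coor t1 ->
2. deliver 0→2:  <2:part t1 ->
3. deliver 2→0:  nop
4. deliver 0→3:  <3:part t1 ->
5. deliver 3→0:  nop
6. deliver 0→1:  <1:part t1 ->
7. deliver 1→0:  <0:coor t1 p>
8. deliver 0→2:  <2:part t1 p>
9. deliver 0→3:  <3:part t1 p>
10. crash(1):  <1:✗part t1 ->
11. timeout(0):  <0:coor t2 p>
12. timeout(0):  <0:coor t3 p>
13. recover(1):  <1:part t1 ->
14. timeout(0):  <0:coor t4 p>

yes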